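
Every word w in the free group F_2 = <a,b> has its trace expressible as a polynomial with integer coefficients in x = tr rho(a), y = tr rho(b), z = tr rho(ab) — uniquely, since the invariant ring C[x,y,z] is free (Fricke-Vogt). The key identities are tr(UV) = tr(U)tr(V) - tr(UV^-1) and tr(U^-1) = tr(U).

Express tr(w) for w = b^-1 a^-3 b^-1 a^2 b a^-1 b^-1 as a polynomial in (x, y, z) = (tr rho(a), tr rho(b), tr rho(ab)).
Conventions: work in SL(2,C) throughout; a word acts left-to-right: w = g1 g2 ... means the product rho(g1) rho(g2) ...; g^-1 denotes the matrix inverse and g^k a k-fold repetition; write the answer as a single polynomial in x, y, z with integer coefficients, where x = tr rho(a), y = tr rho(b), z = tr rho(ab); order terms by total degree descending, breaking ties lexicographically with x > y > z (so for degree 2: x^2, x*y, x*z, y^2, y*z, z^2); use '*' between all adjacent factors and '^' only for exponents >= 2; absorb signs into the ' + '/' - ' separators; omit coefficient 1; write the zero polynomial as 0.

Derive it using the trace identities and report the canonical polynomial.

-x^4*y^2*z^2 + 2*x^5*y*z + 2*x^3*y^3*z + x^3*y*z^3 - x^6 - 2*x^4*y^2 - x^4*z^2 - x^2*y^4 - 7*x^3*y*z - x*y^3*z - x*y*z^3 + 6*x^4 + 6*x^2*y^2 + 2*x^2*z^2 + 5*x*y*z - 9*x^2 - y^2 + 2

and trace(a b a) = trace(a)*trace(b a) - trace(b)   [square of a] = x*z - y
trace(a b a b) = trace(b a)*trace(b a) - trace(1)   [split at a repeated b] = z^2 - 2
and trace(b^-1 a b a) = trace(a b a)*trace(b) - trace(a b a b)   [inverse elimination on b] = x*y*z - y^2 - z^2 + 2
and trace(a b a^-1 b^-1) = trace(b^-1 a b)*trace(a) - trace(b^-1 a b a)   [inverse elimination on a] = -x*y*z + x^2 + y^2 + z^2 - 2
and trace(a b a^2) = trace(a)*trace(a b a) - trace(a b)   [square of a] = x^2*z - x*y - z
and trace(b a b) = trace(b)*trace(a b) - trace(a)   [square of b] = y*z - x
and trace(b a^2 b a) = trace(a)*trace(b a b a) - trace(b a b)   [square of a] = x*z^2 - y*z - x
and trace(a^2) = trace(a)*trace(a) - trace(1)   [square of a] = x^2 - 2
trace(b a^2 b) = trace(b)*trace(a^2 b) - trace(a^2)   [square of b] = x*y*z - x^2 - y^2 + 2
trace(a b a^2 b a) = trace(a)*trace(b a^2 b a) - trace(b a^2 b)   [square of a] = x^2*z^2 - 2*x*y*z + y^2 - 2
and trace(b a b a b a) = trace(b a b a)*trace(b a) - trace(a b)   [split at a repeated b] = z^3 - 3*z
trace(b a b a b) = trace(b)*trace(a b a b) - trace(a b a)   [square of b] = y*z^2 - x*z - y
trace(a b a^2 b a b) = trace(a)*trace(b a b a b a) - trace(b a b a b)   [square of a] = x*z^3 - y*z^2 - 2*x*z + y
trace(b^-1 a b a^2 b a) = trace(a b a^2 b a)*trace(b) - trace(a b a^2 b a b)   [inverse elimination on b] = x^2*y*z^2 - 2*x*y^2*z - x*z^3 + y^3 + y*z^2 + 2*x*z - 3*y
trace(b a^2 b a^-1 b^-1 a) = trace(b^-1 a b a^2 b)*trace(a) - trace(b^-1 a b a^2 b a)   [inverse elimination on a] = -x^2*y*z^2 + x^3*z + 2*x*y^2*z + x*z^3 - x^2*y - y^3 - y*z^2 - 3*x*z + 3*y
and trace(a^2 b a^-1 b^-1 a^-1 b) = trace(b a^2 b a^-1 b^-1)*trace(a) - trace(b a^2 b a^-1 b^-1 a)   [inverse elimination on a] = x^2*y*z^2 - x^3*z - 2*x*y^2*z - x*z^3 + x^2*y + y^3 + y*z^2 + 4*x*z - 3*y
trace(a^-1 b^-1 a^2 b a^-1 b^-1) = trace(a^2 b a^-1 b^-1 a^-1)*trace(b) - trace(a^2 b a^-1 b^-1 a^-1 b)   [inverse elimination on b] = -x^2*y*z^2 + x^3*z + x*y^2*z + x*z^3 - 4*x*z + y
and trace(a^2 b a^-1 b) = trace(b a^2 b)*trace(a) - trace(b a^2 b a)   [inverse elimination on a] = x^2*y*z - x^3 - x*y^2 - x*z^2 + y*z + 3*x
and trace(b^-1 a^2 b a^-1) = trace(a^2 b a^-1)*trace(b) - trace(a^2 b a^-1 b)   [inverse elimination on b] = -x^2*y*z + x^3 + x*y^2 + x*z^2 - 3*x
next, trace(b^-1 a^2 b a^-1 b^-1) = trace(b^-1 a^2 b a^-1)*trace(b) - trace(b^-1 a^2 b a^-1 b)   [inverse elimination on b] = -x^2*y^2*z + x^3*y + x*y^3 + x*y*z^2 - 3*x*y - z
trace(b^-1 a^-2 b^-1 a^2 b a^-1) = trace(a^-1 b^-1 a^2 b a^-1 b^-1)*trace(a) - trace(a^-1 b^-1 a^2 b a^-1 b^-1 a)   [inverse elimination on a] = -x^3*y*z^2 + x^4*z + 2*x^2*y^2*z + x^2*z^3 - x^3*y - x*y^3 - x*y*z^2 - 4*x^2*z + 4*x*y + z
and trace(b a^-1) = trace(b)*trace(a) - trace(b a)   [inverse elimination on a] = x*y - z
next, trace(a^-2 b a^2 b) = trace(a^-1 b a^2 b)*trace(a) - trace(a^-1 b a^2 b a)   [inverse elimination on a] = x^3*y*z - x^4 - x^2*y^2 - x^2*z^2 + 4*x^2 + y^2 - 2
next, trace(a^2 b a^-3 b) = trace(a^-2 b a^2 b)*trace(a) - trace(a^-2 b a^2 b a)   [inverse elimination on a] = x^4*y*z - x^5 - x^3*y^2 - x^3*z^2 - x^2*y*z + 5*x^3 + 2*x*y^2 + x*z^2 - y*z - 5*x
trace(a^-2 b^-1 a^2 b a^-1) = trace(a^2 b a^-3)*trace(b) - trace(a^2 b a^-3 b)   [inverse elimination on b] = -x^4*y*z + x^5 + x^3*y^2 + x^3*z^2 + x^2*y*z - 5*x^3 - x*y^2 - x*z^2 + 5*x
trace(a^-2 b^-1 a^2 b a^-1 b^-2) = trace(b^-1 a^-2 b^-1 a^2 b a^-1)*trace(b) - trace(b^-1 a^-2 b^-1 a^2 b a^-1 b)   [inverse elimination on b] = -x^3*y^2*z^2 + 2*x^4*y*z + 2*x^2*y^3*z + x^2*y*z^3 - x^5 - 2*x^3*y^2 - x^3*z^2 - x*y^4 - x*y^2*z^2 - 5*x^2*y*z + 5*x^3 + 5*x*y^2 + x*z^2 + y*z - 5*x
trace(a b a^-1 b^-2) = trace(b^-1 a b a^-1)*trace(b) - trace(b^-1 a b a^-1 b)   [inverse elimination on b] = -x*y^2*z + x^2*y + y^3 + y*z^2 - 3*y
next, trace(b^-1 a b a^2) = trace(a b a^2)*trace(b) - trace(a b a^2 b)   [inverse elimination on b] = x^2*y*z - x*y^2 - x*z^2 + x
trace(b^-2 a b a^2 b a) = trace(b^-1 a b a^2 b a)*trace(b) - trace(b^-1 a b a^2 b a b)   [inverse elimination on b] = x^2*y^2*z^2 - 2*x*y^3*z - x*y*z^3 - x^2*z^2 + y^4 + y^2*z^2 + 4*x*y*z - 4*y^2 + 2
trace(b a^2 b a^-1 b^-2 a) = trace(b^-2 a b a^2 b)*trace(a) - trace(b^-2 a b a^2 b a)   [inverse elimination on a] = -x^2*y^2*z^2 + x^3*y*z + 2*x*y^3*z + x*y*z^3 - x^2*y^2 - y^4 - y^2*z^2 - 4*x*y*z + x^2 + 4*y^2 - 2
trace(a^2 b a^-1 b^-2 a^-1 b) = trace(b a^2 b a^-1 b^-2)*trace(a) - trace(b a^2 b a^-1 b^-2 a)   [inverse elimination on a] = x^2*y^2*z^2 - 2*x^3*y*z - 2*x*y^3*z - x*y*z^3 + x^4 + 2*x^2*y^2 + x^2*z^2 + y^4 + y^2*z^2 + 4*x*y*z - 4*x^2 - 4*y^2 + 2
trace(a^-1 b^-1 a^2 b a^-1 b^-2) = trace(a^2 b a^-1 b^-2 a^-1)*trace(b) - trace(a^2 b a^-1 b^-2 a^-1 b)   [inverse elimination on b] = -x^2*y^2*z^2 + 2*x^3*y*z + x*y^3*z + x*y*z^3 - x^4 - x^2*y^2 - x^2*z^2 - 4*x*y*z + 4*x^2 + y^2 - 2
trace(b^-1 a^-3 b^-1 a^2 b a^-1 b^-1) = trace(a^-2 b^-1 a^2 b a^-1 b^-2)*trace(a) - trace(a^-2 b^-1 a^2 b a^-1 b^-2 a)   [inverse elimination on a] = -x^4*y^2*z^2 + 2*x^5*y*z + 2*x^3*y^3*z + x^3*y*z^3 - x^6 - 2*x^4*y^2 - x^4*z^2 - x^2*y^4 - 7*x^3*y*z - x*y^3*z - x*y*z^3 + 6*x^4 + 6*x^2*y^2 + 2*x^2*z^2 + 5*x*y*z - 9*x^2 - y^2 + 2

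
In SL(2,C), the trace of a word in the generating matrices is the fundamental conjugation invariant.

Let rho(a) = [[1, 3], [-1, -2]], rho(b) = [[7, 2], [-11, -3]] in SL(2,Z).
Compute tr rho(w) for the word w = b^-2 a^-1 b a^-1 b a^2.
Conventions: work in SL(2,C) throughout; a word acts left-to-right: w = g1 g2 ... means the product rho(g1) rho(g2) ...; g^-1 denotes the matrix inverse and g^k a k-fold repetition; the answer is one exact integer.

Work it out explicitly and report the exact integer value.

-29037

rho(b^-1) = [[-3, -2], [11, 7]]
... * rho(b^-1) = [[-3, -2], [11, 7]]  ->  [[-13, -8], [44, 27]]
... * rho(a^-1) = [[-2, -3], [1, 1]]  ->  [[18, 31], [-61, -105]]
... * rho(b) = [[7, 2], [-11, -3]]  ->  [[-215, -57], [728, 193]]
... * rho(a^-1) = [[-2, -3], [1, 1]]  ->  [[373, 588], [-1263, -1991]]
... * rho(b) = [[7, 2], [-11, -3]]  ->  [[-3857, -1018], [13060, 3447]]
... * rho(a) = [[1, 3], [-1, -2]]  ->  [[-2839, -9535], [9613, 32286]]
... * rho(a) = [[1, 3], [-1, -2]]  ->  [[6696, 10553], [-22673, -35733]]
tr = 6696 + -35733 = -29037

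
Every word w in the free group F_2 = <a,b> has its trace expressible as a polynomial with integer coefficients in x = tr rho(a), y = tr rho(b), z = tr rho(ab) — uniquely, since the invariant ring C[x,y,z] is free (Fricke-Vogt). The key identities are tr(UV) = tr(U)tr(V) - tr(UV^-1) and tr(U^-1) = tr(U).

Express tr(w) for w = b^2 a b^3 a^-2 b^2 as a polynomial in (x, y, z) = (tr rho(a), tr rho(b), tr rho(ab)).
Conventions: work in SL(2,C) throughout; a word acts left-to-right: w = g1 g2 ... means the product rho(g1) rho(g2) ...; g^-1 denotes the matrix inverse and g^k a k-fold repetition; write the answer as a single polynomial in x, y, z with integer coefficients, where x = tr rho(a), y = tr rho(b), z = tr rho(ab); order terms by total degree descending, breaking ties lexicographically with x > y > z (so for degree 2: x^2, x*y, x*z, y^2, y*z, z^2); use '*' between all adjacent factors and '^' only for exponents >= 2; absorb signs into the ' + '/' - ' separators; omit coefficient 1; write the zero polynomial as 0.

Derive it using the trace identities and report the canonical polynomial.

x^2*y^6*z - x^3*y^5 - x*y^5*z^2 - 3*x^2*y^4*z - y^6*z + 3*x^3*y^3 + x*y^5 + 3*x*y^3*z^2 + 2*x^2*y^2*z + 5*y^4*z - 2*x^3*y - 4*x*y^3 - 2*x*y*z^2 - 6*y^2*z + 4*x*y + z

tr(a b^2) = tr(b)*tr(a b) - tr(a) = y*z - x
use: tr(b a b^2) = tr(b)*tr(a b^2) - tr(a b) = y^2*z - x*y - z
tr(b^2 a b^2) = tr(b)*tr(b a b^2) - tr(b a b) = y^3*z - x*y^2 - 2*y*z + x
tr(b^4 a b) = tr(b)*tr(b^2 a b^2) - tr(b^2 a b) = y^4*z - x*y^3 - 3*y^2*z + 2*x*y + z
use: tr(b^3 a b^3) = tr(b)*tr(b^4 a b) - tr(b^4 a) = y^5*z - x*y^4 - 4*y^3*z + 3*x*y^2 + 3*y*z - x
tr(b^4 a b^3) = tr(b)*tr(b^3 a b^3) - tr(b^3 a b^2) = y^6*z - x*y^5 - 5*y^4*z + 4*x*y^3 + 6*y^2*z - 3*x*y - z
apply: tr(a b a b) = tr(b a)*tr(b a) - tr(1) = z^2 - 2
tr(a b a) = tr(a)*tr(b a) - tr(b) = x*z - y
apply: tr(a b^2 a b) = tr(b)*tr(a b a b) - tr(a b a) = y*z^2 - x*z - y
tr(a^2) = tr(a)*tr(a) - tr(1) = x^2 - 2
tr(a b^2 a) = tr(b)*tr(a^2 b) - tr(a^2) = x*y*z - x^2 - y^2 + 2
tr(b a b^2 a b) = tr(b)*tr(a b^2 a b) - tr(a b^2 a) = y^2*z^2 - 2*x*y*z + x^2 - 2
use: tr(b a b^3 a b) = tr(b)*tr(b a b^2 a b) - tr(b a b^2 a) = y^3*z^2 - 2*x*y^2*z + x^2*y - y*z^2 + x*z - y
tr(b a b^3 a) = tr(b)*tr(a b a b^2) - tr(a b a b) = y^2*z^2 - x*y*z - y^2 - z^2 + 2
use: tr(a b^3 a b^3) = tr(b)*tr(b a b^3 a b) - tr(b a b^3 a) = y^4*z^2 - 2*x*y^3*z + x^2*y^2 - 2*y^2*z^2 + 2*x*y*z + z^2 - 2
tr(b^4 a b^3 a) = tr(b)*tr(a b^3 a b^3) - tr(a b^3 a b^2) = y^5*z^2 - 2*x*y^4*z + x^2*y^3 - 3*y^3*z^2 + 4*x*y^2*z - x^2*y + 2*y*z^2 - x*z - y
apply: tr(b^4 a b^3 a^-1) = tr(b^4 a b^3)*tr(a) - tr(b^4 a b^3 a) = x*y^6*z - x^2*y^5 - y^5*z^2 - 3*x*y^4*z + 3*x^2*y^3 + 3*y^3*z^2 + 2*x*y^2*z - 2*x^2*y - 2*y*z^2 + y
tr(b^2 a b^3 a^-2 b^2) = tr(b^4 a b^3 a^-1)*tr(a) - tr(b^4 a b^3) = x^2*y^6*z - x^3*y^5 - x*y^5*z^2 - 3*x^2*y^4*z - y^6*z + 3*x^3*y^3 + x*y^5 + 3*x*y^3*z^2 + 2*x^2*y^2*z + 5*y^4*z - 2*x^3*y - 4*x*y^3 - 2*x*y*z^2 - 6*y^2*z + 4*x*y + z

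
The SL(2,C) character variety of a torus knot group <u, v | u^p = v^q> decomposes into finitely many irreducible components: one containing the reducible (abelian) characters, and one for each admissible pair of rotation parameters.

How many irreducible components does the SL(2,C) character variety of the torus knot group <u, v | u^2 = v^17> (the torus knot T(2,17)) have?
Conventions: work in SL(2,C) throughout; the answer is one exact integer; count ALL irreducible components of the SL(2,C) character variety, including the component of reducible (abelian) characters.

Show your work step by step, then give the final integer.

9

For T(2,17): irreducibility forces the central element u^2 = v^17 to one of +I, -I.
On an irreducible component, tr(u) is locked at 2*cos(pi*alpha/2) for some alpha in 1..1, and tr(v) at 2*cos(pi*beta/17) for some beta in 1..16.
The two central values (-1)^alpha I and (-1)^beta I must be the same matrix, so alpha and beta share a parity.
Enumerate parity-matched pairs: 1*8 odd-odd plus 0*8 even-even gives 8.
components with irreducible characters: 8; plus the single component of reducible (abelian) characters: total 9.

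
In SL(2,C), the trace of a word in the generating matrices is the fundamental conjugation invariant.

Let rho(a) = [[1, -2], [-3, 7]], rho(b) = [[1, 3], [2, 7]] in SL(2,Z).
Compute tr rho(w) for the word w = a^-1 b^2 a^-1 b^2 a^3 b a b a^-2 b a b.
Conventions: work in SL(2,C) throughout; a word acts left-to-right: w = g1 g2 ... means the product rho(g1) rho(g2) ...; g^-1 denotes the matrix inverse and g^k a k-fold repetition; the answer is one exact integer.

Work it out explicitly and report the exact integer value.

rho(a^-1) = [[7, 2], [3, 1]]
... * rho(b) = [[1, 3], [2, 7]]  ->  [[11, 35], [5, 16]]
... * rho(b) = [[1, 3], [2, 7]]  ->  [[81, 278], [37, 127]]
... * rho(a^-1) = [[7, 2], [3, 1]]  ->  [[1401, 440], [640, 201]]
... * rho(b) = [[1, 3], [2, 7]]  ->  [[2281, 7283], [1042, 3327]]
... * rho(b) = [[1, 3], [2, 7]]  ->  [[16847, 57824], [7696, 26415]]
... * rho(a) = [[1, -2], [-3, 7]]  ->  [[-156625, 371074], [-71549, 169513]]
... * rho(a) = [[1, -2], [-3, 7]]  ->  [[-1269847, 2910768], [-580088, 1329689]]
... * rho(a) = [[1, -2], [-3, 7]]  ->  [[-10002151, 22915070], [-4569155, 10467999]]
... * rho(b) = [[1, 3], [2, 7]]  ->  [[35827989, 130399037], [16366843, 59568528]]
... * rho(a) = [[1, -2], [-3, 7]]  ->  [[-355369122, 841137281], [-162338741, 384246010]]
... * rho(b) = [[1, 3], [2, 7]]  ->  [[1326905440, 4821853601], [606153279, 2202705847]]
... * rho(a^-1) = [[7, 2], [3, 1]]  ->  [[23753898883, 7475664481], [10851190494, 3415012405]]
... * rho(a^-1) = [[7, 2], [3, 1]]  ->  [[188704285624, 54983462247], [86203370673, 25117393393]]
... * rho(b) = [[1, 3], [2, 7]]  ->  [[298671210118, 950997092601], [136438157459, 434431865770]]
... * rho(a) = [[1, -2], [-3, 7]]  ->  [[-2554320067685, 6059637227971], [-1166857439851, 2768146745472]]
... * rho(b) = [[1, 3], [2, 7]]  ->  [[9564954388257, 34754500392742], [4369436051093, 15876454898751]]
tr = 9564954388257 + 15876454898751 = 25441409287008

25441409287008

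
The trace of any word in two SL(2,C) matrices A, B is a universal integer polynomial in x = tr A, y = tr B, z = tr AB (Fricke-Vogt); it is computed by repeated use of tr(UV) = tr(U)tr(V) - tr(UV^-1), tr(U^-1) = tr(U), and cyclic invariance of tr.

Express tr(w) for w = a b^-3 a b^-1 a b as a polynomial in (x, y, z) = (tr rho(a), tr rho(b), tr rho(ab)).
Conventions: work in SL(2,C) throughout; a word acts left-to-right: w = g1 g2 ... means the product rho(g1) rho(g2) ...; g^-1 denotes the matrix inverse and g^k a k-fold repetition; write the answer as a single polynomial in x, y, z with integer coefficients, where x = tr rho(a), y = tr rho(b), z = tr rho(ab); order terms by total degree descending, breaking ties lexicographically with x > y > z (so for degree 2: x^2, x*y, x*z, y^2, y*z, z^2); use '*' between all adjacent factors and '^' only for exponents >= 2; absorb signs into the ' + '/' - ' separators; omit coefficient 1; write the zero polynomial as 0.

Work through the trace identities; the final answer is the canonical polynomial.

x^2*y^4*z - x*y^5 - 2*x*y^3*z^2 - 2*x^2*y^2*z + y^4*z + y^2*z^3 + 4*x*y^3 + 3*x*y*z^2 - 4*y^2*z - z^3 - 3*x*y + 3*z

reduce: trace(a b a) = trace(a) * trace(b a) - trace(b) = x*z - y
reduce: trace(a^2 b a) = trace(a) * trace(a b a) - trace(a b) = x^2*z - x*y - z
trace(b a b a) = trace(b a) * trace(b a) - trace(1) = z^2 - 2
trace(b a b) = trace(b) * trace(a b) - trace(a) = y*z - x
so trace(a^2 b a b) = trace(a) * trace(b a b a) - trace(b a b) = x*z^2 - y*z - x
trace(b^-1 a^2 b a) = trace(a^2 b a) * trace(b) - trace(a^2 b a b) = x^2*y*z - x*y^2 - x*z^2 + x
so trace(b^-2 a^2 b a) = trace(b^-1 a^2 b a) * trace(b) - trace(b^-1 a^2 b a b) = x^2*y^2*z - x*y^3 - x*y*z^2 - x^2*z + 2*x*y + z
reduce: trace(a b a b^-3 a) = trace(b^-2 a^2 b a) * trace(b) - trace(b^-2 a^2 b a b) = x^2*y^3*z - x*y^4 - x*y^2*z^2 - 2*x^2*y*z + 3*x*y^2 + x*z^2 + y*z - x
trace(a b a b a b) = trace(b a b a) * trace(b a) - trace(a b) = z^3 - 3*z
reduce: trace(a b a b a b^-1) = trace(a b a b a) * trace(b) - trace(a b a b a b) = x*y*z^2 - y^2*z - z^3 - x*y + 3*z
trace(b^-1 a b a b a b^-1) = trace(a b a b a b^-1) * trace(b) - trace(a b a b a) = x*y^2*z^2 - y^3*z - y*z^3 - x*y^2 - x*z^2 + 4*y*z + x
trace(a b a b^-3 a b) = trace(b^-1 a b a b a b^-1) * trace(b) - trace(b^-1 a b a b a) = x*y^3*z^2 - y^4*z - y^2*z^3 - x*y^3 - 2*x*y*z^2 + 5*y^2*z + z^3 + 2*x*y - 3*z
trace(a b^-3 a b^-1 a b) = trace(a b a b^-3 a) * trace(b) - trace(a b a b^-3 a b) = x^2*y^4*z - x*y^5 - 2*x*y^3*z^2 - 2*x^2*y^2*z + y^4*z + y^2*z^3 + 4*x*y^3 + 3*x*y*z^2 - 4*y^2*z - z^3 - 3*x*y + 3*z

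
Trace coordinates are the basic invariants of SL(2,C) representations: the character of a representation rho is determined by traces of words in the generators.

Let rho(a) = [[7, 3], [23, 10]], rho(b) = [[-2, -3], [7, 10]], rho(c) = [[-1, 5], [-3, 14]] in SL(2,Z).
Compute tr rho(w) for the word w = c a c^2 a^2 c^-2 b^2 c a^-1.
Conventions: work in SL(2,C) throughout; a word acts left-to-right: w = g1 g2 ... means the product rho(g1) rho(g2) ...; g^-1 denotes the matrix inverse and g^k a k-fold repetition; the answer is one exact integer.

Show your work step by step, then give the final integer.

rho(c) = [[-1, 5], [-3, 14]]
... * rho(a) = [[7, 3], [23, 10]]  ->  [[108, 47], [301, 131]]
... * rho(c) = [[-1, 5], [-3, 14]]  ->  [[-249, 1198], [-694, 3339]]
... * rho(c) = [[-1, 5], [-3, 14]]  ->  [[-3345, 15527], [-9323, 43276]]
... * rho(a) = [[7, 3], [23, 10]]  ->  [[333706, 145235], [930087, 404791]]
... * rho(a) = [[7, 3], [23, 10]]  ->  [[5676347, 2453468], [15820802, 6838171]]
... * rho(c^-1) = [[14, -5], [3, -1]]  ->  [[86829262, -30835203], [242005741, -85942181]]
... * rho(c^-1) = [[14, -5], [3, -1]]  ->  [[1123104059, -403311107], [3130253831, -1124086524]]
... * rho(b) = [[-2, -3], [7, 10]]  ->  [[-5069385867, -7402423247], [-14129113330, -20631626733]]
... * rho(b) = [[-2, -3], [7, 10]]  ->  [[-41678190995, -58816074869], [-116163160471, -163928927340]]
... * rho(c) = [[-1, 5], [-3, 14]]  ->  [[218126415602, -1031816003141], [607949942491, -2875820785115]]
... * rho(a^-1) = [[10, -3], [-23, 7]]  ->  [[25913032228263, -7877091268793], [72223377482555, -21954595323278]]
tr = 25913032228263 + -21954595323278 = 3958436904985

3958436904985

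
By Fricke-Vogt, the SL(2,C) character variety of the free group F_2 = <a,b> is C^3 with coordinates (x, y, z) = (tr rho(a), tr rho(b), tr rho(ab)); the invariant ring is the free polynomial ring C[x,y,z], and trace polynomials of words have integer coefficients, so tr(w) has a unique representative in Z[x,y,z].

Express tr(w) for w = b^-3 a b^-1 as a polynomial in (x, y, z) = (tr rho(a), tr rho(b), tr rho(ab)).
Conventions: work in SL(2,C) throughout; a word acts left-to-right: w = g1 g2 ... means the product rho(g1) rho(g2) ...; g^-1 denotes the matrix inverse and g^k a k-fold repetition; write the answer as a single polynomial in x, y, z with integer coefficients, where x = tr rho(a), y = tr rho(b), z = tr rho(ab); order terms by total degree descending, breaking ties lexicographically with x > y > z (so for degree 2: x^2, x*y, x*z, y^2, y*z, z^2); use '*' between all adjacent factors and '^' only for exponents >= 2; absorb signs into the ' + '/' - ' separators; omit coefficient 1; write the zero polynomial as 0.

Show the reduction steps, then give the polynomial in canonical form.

x*y^4 - y^3*z - 3*x*y^2 + 2*y*z + x

trace(b^-1 a) = trace(a)*trace(b) - trace(a b) = x*y - z
trace(a b^-2) = trace(b^-1 a)*trace(b) - trace(b^-1 a b) = x*y^2 - y*z - x
trace(b^-2 a b^-1) = trace(a b^-2)*trace(b) - trace(a b^-1) = x*y^3 - y^2*z - 2*x*y + z
trace(b^-3 a b^-1) = trace(b^-2 a b^-1)*trace(b) - trace(b^-2 a) = x*y^4 - y^3*z - 3*x*y^2 + 2*y*z + x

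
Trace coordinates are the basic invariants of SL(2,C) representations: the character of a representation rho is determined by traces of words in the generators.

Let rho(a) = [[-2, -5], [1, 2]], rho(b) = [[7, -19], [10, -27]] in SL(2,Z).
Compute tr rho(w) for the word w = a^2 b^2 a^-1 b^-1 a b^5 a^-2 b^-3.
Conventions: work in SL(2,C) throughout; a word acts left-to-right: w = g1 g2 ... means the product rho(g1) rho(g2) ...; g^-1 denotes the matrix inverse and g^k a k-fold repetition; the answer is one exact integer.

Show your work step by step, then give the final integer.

-152561340

rho(a) = [[-2, -5], [1, 2]]
... * rho(a) = [[-2, -5], [1, 2]]  ->  [[-1, 0], [0, -1]]
... * rho(b) = [[7, -19], [10, -27]]  ->  [[-7, 19], [-10, 27]]
... * rho(b) = [[7, -19], [10, -27]]  ->  [[141, -380], [200, -539]]
... * rho(a^-1) = [[2, 5], [-1, -2]]  ->  [[662, 1465], [939, 2078]]
... * rho(b^-1) = [[-27, 19], [-10, 7]]  ->  [[-32524, 22833], [-46133, 32387]]
... * rho(a) = [[-2, -5], [1, 2]]  ->  [[87881, 208286], [124653, 295439]]
... * rho(b) = [[7, -19], [10, -27]]  ->  [[2698027, -7293461], [3826961, -10345260]]
... * rho(b) = [[7, -19], [10, -27]]  ->  [[-54048421, 145660934], [-76663873, 206609761]]
... * rho(b) = [[7, -19], [10, -27]]  ->  [[1078270393, -2905925219], [1529450499, -4121849960]]
... * rho(b) = [[7, -19], [10, -27]]  ->  [[-21511359439, 57972843446], [-30512346107, 82230389439]]
... * rho(b) = [[7, -19], [10, -27]]  ->  [[429148918387, -1156550943701], [608717471641, -1640485938820]]
... * rho(a^-1) = [[2, 5], [-1, -2]]  ->  [[2014848780475, 4458846479337], [2857920882102, 6324559235845]]
... * rho(a^-1) = [[2, 5], [-1, -2]]  ->  [[-429148918387, 1156550943701], [-608717471641, 1640485938820]]
... * rho(b^-1) = [[-27, 19], [-10, 7]]  ->  [[21511359439, -57972843446], [30512346107, -82230389439]]
... * rho(b^-1) = [[-27, 19], [-10, 7]]  ->  [[-1078270393, 2905925219], [-1529450499, 4121849960]]
... * rho(b^-1) = [[-27, 19], [-10, 7]]  ->  [[54048421, -145660934], [76663873, -206609761]]
tr = 54048421 + -206609761 = -152561340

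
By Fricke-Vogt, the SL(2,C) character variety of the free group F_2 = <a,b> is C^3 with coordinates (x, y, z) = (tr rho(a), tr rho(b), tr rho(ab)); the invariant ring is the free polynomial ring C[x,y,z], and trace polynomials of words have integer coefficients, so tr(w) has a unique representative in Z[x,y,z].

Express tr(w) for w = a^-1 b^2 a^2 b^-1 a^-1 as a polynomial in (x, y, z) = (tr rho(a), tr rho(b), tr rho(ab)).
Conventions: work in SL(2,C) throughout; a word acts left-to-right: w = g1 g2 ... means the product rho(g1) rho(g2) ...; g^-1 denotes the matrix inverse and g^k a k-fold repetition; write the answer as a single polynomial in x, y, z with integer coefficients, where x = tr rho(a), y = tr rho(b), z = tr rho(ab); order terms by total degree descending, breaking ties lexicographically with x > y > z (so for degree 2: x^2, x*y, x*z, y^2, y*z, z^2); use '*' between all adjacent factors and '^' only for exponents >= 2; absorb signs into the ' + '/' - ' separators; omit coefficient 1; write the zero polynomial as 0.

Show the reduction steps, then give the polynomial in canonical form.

-x^3*y^2*z + x^4*y + x^2*y^3 + x^2*y*z^2 - 4*x^2*y + y

use: tr(b^2 a) = tr(b)*tr(a b) - tr(a)   [square of b] = y*z - x
apply: tr(a^2 b) = tr(a)*tr(b a) - tr(b)   [square of a] = x*z - y
apply: tr(a^2) = tr(a)*tr(a) - tr(1)   [square of a] = x^2 - 2
apply: tr(a^2 b^2) = tr(b)*tr(a^2 b) - tr(a^2)   [square of b] = x*y*z - x^2 - y^2 + 2
tr(b^2 a^2 b) = tr(b)*tr(a^2 b^2) - tr(a^2 b)   [square of b] = x*y^2*z - x^2*y - y^3 - x*z + 3*y
tr(a b a b) = tr(b a)*tr(b a) - tr(1)   [split at a repeated b] = z^2 - 2
use: tr(b a b^2 a) = tr(b)*tr(a b a b) - tr(a b a)   [square of b] = y*z^2 - x*z - y
apply: tr(b a b^2) = tr(b)*tr(a b^2) - tr(a b)   [square of b] = y^2*z - x*y - z
tr(b^2 a^2 b a) = tr(a)*tr(b a b^2 a) - tr(b a b^2)   [square of a] = x*y*z^2 - x^2*z - y^2*z + z
apply: tr(a^-1 b^2 a^2 b) = tr(b^2 a^2 b)*tr(a) - tr(b^2 a^2 b a)   [inverse elimination on a] = x^2*y^2*z - x^3*y - x*y^3 - x*y*z^2 + y^2*z + 3*x*y - z
apply: tr(b^2 a^2 b^-1 a^-1) = tr(a^-1 b^2 a^2)*tr(b) - tr(a^-1 b^2 a^2 b)   [inverse elimination on b] = -x^2*y^2*z + x^3*y + x*y^3 + x*y*z^2 - 4*x*y + z
apply: tr(a^-1 b^2 a^2 b^-1 a^-1) = tr(b^2 a^2 b^-1 a^-1)*tr(a) - tr(b^2 a^2 b^-1)   [inverse elimination on a] = -x^3*y^2*z + x^4*y + x^2*y^3 + x^2*y*z^2 - 4*x^2*y + y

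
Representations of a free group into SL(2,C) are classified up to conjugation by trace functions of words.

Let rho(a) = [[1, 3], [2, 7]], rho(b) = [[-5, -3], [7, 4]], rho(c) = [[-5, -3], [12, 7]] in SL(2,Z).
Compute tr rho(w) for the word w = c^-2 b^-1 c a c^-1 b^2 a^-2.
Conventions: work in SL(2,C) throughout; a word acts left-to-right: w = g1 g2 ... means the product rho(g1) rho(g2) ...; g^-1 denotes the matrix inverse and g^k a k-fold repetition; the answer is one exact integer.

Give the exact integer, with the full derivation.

-331936

rho(c^-1) = [[7, 3], [-12, -5]]
... * rho(c^-1) = [[7, 3], [-12, -5]]  ->  [[13, 6], [-24, -11]]
... * rho(b^-1) = [[4, 3], [-7, -5]]  ->  [[10, 9], [-19, -17]]
... * rho(c) = [[-5, -3], [12, 7]]  ->  [[58, 33], [-109, -62]]
... * rho(a) = [[1, 3], [2, 7]]  ->  [[124, 405], [-233, -761]]
... * rho(c^-1) = [[7, 3], [-12, -5]]  ->  [[-3992, -1653], [7501, 3106]]
... * rho(b) = [[-5, -3], [7, 4]]  ->  [[8389, 5364], [-15763, -10079]]
... * rho(b) = [[-5, -3], [7, 4]]  ->  [[-4397, -3711], [8262, 6973]]
... * rho(a^-1) = [[7, -3], [-2, 1]]  ->  [[-23357, 9480], [43888, -17813]]
... * rho(a^-1) = [[7, -3], [-2, 1]]  ->  [[-182459, 79551], [342842, -149477]]
tr = -182459 + -149477 = -331936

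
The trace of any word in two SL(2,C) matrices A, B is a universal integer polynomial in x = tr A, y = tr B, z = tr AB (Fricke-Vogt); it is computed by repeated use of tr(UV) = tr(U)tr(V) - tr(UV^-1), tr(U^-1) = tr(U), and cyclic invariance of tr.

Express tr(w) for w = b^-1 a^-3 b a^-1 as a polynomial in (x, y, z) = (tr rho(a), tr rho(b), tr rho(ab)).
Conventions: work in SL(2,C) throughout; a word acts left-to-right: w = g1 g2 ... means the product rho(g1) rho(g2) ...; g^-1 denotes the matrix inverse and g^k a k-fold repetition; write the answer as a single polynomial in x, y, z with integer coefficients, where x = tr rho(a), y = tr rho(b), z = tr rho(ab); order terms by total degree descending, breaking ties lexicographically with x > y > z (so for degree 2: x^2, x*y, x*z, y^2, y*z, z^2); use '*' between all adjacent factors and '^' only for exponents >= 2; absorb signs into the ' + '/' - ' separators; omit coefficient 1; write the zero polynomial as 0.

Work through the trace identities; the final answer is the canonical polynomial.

x^3*y*z - x^2*y^2 - x^2*z^2 - x*y*z + x^2 + y^2 + z^2 - 2

tr(a^-1 b) = tr(b) tr(a) - tr(b a)   [inverse elimination on a] = x*y - z
tr(a^-1 b a^-1) = tr(a^-1 b) tr(a) - tr(a^-1 b a)   [inverse elimination on a] = x^2*y - x*z - y
tr(a^-2 b a^-1) = tr(a^-1 b a^-1) tr(a) - tr(a^-1 b)   [inverse elimination on a] = x^3*y - x^2*z - 2*x*y + z
tr(b^2) = tr(b) tr(b) - tr(1)   [square of b] = y^2 - 2
tr(b^2 a) = tr(b) tr(a b) - tr(a)   [square of b] = y*z - x
tr(b a^-1 b) = tr(b^2) tr(a) - tr(b^2 a)   [inverse elimination on a] = x*y^2 - y*z - x
tr(b a b a) = tr(a b) tr(a b) - tr(1)   [split at a repeated a] = z^2 - 2
tr(b a^-1 b a) = tr(b a b) tr(a) - tr(b a b a)   [inverse elimination on a] = x*y*z - x^2 - z^2 + 2
tr(b a^-1 b a^-1) = tr(b a^-1 b) tr(a) - tr(b a^-1 b a)   [inverse elimination on a] = x^2*y^2 - 2*x*y*z + z^2 - 2
tr(a^-2 b a^-1 b) = tr(b a^-1 b a^-1) tr(a) - tr(b a^-1 b)   [inverse elimination on a] = x^3*y^2 - 2*x^2*y*z - x*y^2 + x*z^2 + y*z - x
tr(a^-2 b a^-1 b^-1) = tr(a^-2 b a^-1) tr(b) - tr(a^-2 b a^-1 b)   [inverse elimination on b] = x^2*y*z - x*y^2 - x*z^2 + x
tr(a^-1 b a^-1 b^-1) = tr(a^-1 b a^-1) tr(b) - tr(a^-1 b a^-1 b)   [inverse elimination on b] = x*y*z - y^2 - z^2 + 2
tr(b^-1 a^-3 b a^-1) = tr(a^-2 b a^-1 b^-1) tr(a) - tr(a^-2 b a^-1 b^-1 a)   [inverse elimination on a] = x^3*y*z - x^2*y^2 - x^2*z^2 - x*y*z + x^2 + y^2 + z^2 - 2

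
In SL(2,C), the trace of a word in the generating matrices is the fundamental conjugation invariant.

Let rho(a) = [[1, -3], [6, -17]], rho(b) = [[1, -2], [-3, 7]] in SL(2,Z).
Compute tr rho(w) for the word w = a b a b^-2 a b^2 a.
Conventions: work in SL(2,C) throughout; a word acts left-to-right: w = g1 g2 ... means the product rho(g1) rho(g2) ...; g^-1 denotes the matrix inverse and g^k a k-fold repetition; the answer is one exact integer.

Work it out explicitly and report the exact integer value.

rho(a) = [[1, -3], [6, -17]]
... * rho(b) = [[1, -2], [-3, 7]]  ->  [[10, -23], [57, -131]]
... * rho(a) = [[1, -3], [6, -17]]  ->  [[-128, 361], [-729, 2056]]
... * rho(b^-1) = [[7, 2], [3, 1]]  ->  [[187, 105], [1065, 598]]
... * rho(b^-1) = [[7, 2], [3, 1]]  ->  [[1624, 479], [9249, 2728]]
... * rho(a) = [[1, -3], [6, -17]]  ->  [[4498, -13015], [25617, -74123]]
... * rho(b) = [[1, -2], [-3, 7]]  ->  [[43543, -100101], [247986, -570095]]
... * rho(b) = [[1, -2], [-3, 7]]  ->  [[343846, -787793], [1958271, -4486637]]
... * rho(a) = [[1, -3], [6, -17]]  ->  [[-4382912, 12360943], [-24961551, 70398016]]
tr = -4382912 + 70398016 = 66015104

66015104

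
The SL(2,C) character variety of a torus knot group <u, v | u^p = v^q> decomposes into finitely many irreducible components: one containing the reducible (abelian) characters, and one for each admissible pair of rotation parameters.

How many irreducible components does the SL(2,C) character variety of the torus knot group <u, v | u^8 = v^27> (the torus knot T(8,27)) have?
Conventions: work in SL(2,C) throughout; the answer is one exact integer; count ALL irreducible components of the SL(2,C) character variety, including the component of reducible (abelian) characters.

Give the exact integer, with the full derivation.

92

Gamma = < u, v | u^8 = v^27 > (torus knot T(8,27)); the central element u^8 = v^27 acts as +I or -I in any irreducible SL(2,C) representation.
So on each irreducible component the traces are pinned: tr(u) = 2*cos(pi*alpha/8) with 1 <= alpha <= 7, tr(v) = 2*cos(pi*beta/27) with 1 <= beta <= 26.
The two central values (-1)^alpha I and (-1)^beta I must be the same matrix, so alpha and beta share a parity.
count pairs: odd alpha (4 choices) x odd beta (13), plus even alpha (3) x even beta (13): 4*13 + 3*13 = 91.
Total: 91 irreducible-character components + 1 reducible (abelian) component = 92.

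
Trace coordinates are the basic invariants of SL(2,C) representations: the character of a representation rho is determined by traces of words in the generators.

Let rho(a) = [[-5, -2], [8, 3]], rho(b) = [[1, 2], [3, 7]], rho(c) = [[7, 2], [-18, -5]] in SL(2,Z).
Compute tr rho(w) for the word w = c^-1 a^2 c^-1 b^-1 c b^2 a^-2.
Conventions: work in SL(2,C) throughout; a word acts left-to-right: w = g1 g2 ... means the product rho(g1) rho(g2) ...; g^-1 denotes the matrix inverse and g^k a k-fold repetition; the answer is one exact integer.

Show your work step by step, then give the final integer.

1406922

rho(c^-1) = [[-5, -2], [18, 7]]
... * rho(a) = [[-5, -2], [8, 3]]  ->  [[9, 4], [-34, -15]]
... * rho(a) = [[-5, -2], [8, 3]]  ->  [[-13, -6], [50, 23]]
... * rho(c^-1) = [[-5, -2], [18, 7]]  ->  [[-43, -16], [164, 61]]
... * rho(b^-1) = [[7, -2], [-3, 1]]  ->  [[-253, 70], [965, -267]]
... * rho(c) = [[7, 2], [-18, -5]]  ->  [[-3031, -856], [11561, 3265]]
... * rho(b) = [[1, 2], [3, 7]]  ->  [[-5599, -12054], [21356, 45977]]
... * rho(b) = [[1, 2], [3, 7]]  ->  [[-41761, -95576], [159287, 364551]]
... * rho(a^-1) = [[3, 2], [-8, -5]]  ->  [[639325, 394358], [-2438547, -1504181]]
... * rho(a^-1) = [[3, 2], [-8, -5]]  ->  [[-1236889, -693140], [4717807, 2643811]]
tr = -1236889 + 2643811 = 1406922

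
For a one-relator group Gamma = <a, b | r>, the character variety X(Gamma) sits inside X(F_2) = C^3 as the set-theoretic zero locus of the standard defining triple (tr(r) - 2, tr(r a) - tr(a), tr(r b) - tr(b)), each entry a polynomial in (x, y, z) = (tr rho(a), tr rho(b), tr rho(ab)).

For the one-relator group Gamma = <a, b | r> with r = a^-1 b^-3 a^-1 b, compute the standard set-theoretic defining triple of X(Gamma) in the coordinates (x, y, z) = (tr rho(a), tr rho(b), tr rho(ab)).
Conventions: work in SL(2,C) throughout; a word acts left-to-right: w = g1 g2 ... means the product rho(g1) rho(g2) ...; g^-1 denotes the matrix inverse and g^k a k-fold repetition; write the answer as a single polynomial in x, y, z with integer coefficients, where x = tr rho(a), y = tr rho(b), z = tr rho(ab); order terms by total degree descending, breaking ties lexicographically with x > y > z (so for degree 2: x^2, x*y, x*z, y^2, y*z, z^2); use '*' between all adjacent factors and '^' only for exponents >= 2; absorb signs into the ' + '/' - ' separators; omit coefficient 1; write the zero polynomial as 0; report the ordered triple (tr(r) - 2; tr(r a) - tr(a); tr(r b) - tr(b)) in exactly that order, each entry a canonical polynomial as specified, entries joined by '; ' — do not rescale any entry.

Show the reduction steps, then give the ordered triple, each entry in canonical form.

x*y^3*z - x^2*y^2 - y^4 - y^2*z^2 + 4*y^2 + z^2 - 4; y*z - 2*x; x*y^4*z - x^2*y^3 - y^5 - y^3*z^2 - x*y^2*z + x^2*y + 5*y^3 + y*z^2 + x*z - 6*y

trace(b^-1) = trace(b) = y
apply: trace(b^-1 a) = trace(a) * trace(b) - trace(a b) = x*y - z
trace(b^-1 a^-1) = trace(b^-1) * trace(a) - trace(b^-1 a) = z
trace(b^-2 a^-1) = trace(b^-1 a^-1) * trace(b) - trace(b^-1 a^-1 b) = y*z - x
use: trace(a b a) = trace(a) * trace(b a) - trace(b) = x*z - y
use: trace(a b a b) = trace(a b) * trace(a b) - trace(1) = z^2 - 2
trace(b a b^-1 a) = trace(a b a) * trace(b) - trace(a b a b) = x*y*z - y^2 - z^2 + 2
trace(b^-1 a^-1 b a) = trace(b a b^-1) * trace(a) - trace(b a b^-1 a) = -x*y*z + x^2 + y^2 + z^2 - 2
trace(b^-1 a^-1 b a b^-1) = trace(b^-1 a^-1 b a) * trace(b) - trace(b^-1 a^-1 b a b) = -x*y^2*z + x^2*y + y^3 + y*z^2 - 3*y
use: trace(b^-3 a^-1 b a) = trace(b^-1 a^-1 b a b^-1) * trace(b) - trace(b^-1 a^-1 b a) = -x*y^3*z + x^2*y^2 + y^4 + y^2*z^2 + x*y*z - x^2 - 4*y^2 - z^2 + 2
trace(a^-1 b^-3 a^-1 b) = trace(b^-3 a^-1 b) * trace(a) - trace(b^-3 a^-1 b a) = x*y^3*z - x^2*y^2 - y^4 - y^2*z^2 + 4*y^2 + z^2 - 2
trace(b^2) = trace(b) * trace(b) - trace(1)  (reduce the b square) = y^2 - 2
trace(a b^2 a^-1 b^-2) = trace(b^-1 a b^2 a^-1) * trace(b) - trace(b^-1 a b^2 a^-1 b)  (eliminate b^-1) = -x*y^3*z + x^2*y^2 + y^4 + y^2*z^2 - 4*y^2 + 2
trace(b^2 a^-1 b^-3 a) = trace(a b^2 a^-1 b^-2) * trace(b) - trace(a b^2 a^-1 b^-1)  (eliminate b^-1) = -x*y^4*z + x^2*y^3 + y^5 + y^3*z^2 + x*y^2*z - x^2*y - 5*y^3 - y*z^2 + 5*y
apply: trace(a^-1 b^-3 a^-1 b^2) = trace(b^2 a^-1 b^-3) * trace(a) - trace(b^2 a^-1 b^-3 a)  (eliminate a^-1) = x*y^4*z - x^2*y^3 - y^5 - y^3*z^2 - x*y^2*z + x^2*y + 5*y^3 + y*z^2 + x*z - 5*y
assemble the triple (trace(r) - 2; trace(r a) - x; trace(r b) - y)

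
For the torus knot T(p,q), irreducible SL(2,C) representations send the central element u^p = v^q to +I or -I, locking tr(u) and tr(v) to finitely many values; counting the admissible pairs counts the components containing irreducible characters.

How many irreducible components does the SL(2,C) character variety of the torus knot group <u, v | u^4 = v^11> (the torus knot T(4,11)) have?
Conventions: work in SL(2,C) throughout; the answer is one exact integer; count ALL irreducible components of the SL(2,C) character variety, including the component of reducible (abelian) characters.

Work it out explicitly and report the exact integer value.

For T(4,11): irreducibility forces the central element u^4 = v^11 to one of +I, -I.
So on each irreducible component the traces are pinned: tr(u) = 2*cos(pi*alpha/4) with 1 <= alpha <= 3, tr(v) = 2*cos(pi*beta/11) with 1 <= beta <= 10.
Consistency of u^4 = (-1)^alpha I with v^11 = (-1)^beta I forces alpha = beta (mod 2).
Counting: 2 odd alphas x 5 odd betas + 1 even alphas x 5 even betas = 10 + 5 = 15.
components with irreducible characters: 15; plus the single component of reducible (abelian) characters: total 16.

16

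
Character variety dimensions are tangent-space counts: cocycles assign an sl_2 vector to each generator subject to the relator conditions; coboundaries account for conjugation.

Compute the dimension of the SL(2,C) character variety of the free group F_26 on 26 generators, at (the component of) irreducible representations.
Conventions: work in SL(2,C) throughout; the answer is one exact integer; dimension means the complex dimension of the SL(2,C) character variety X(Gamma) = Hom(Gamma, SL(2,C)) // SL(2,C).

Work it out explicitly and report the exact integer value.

75

Here Gamma is free of rank 26 — no relator constrains a cocycle.
So Z^1 = (sl_2)^26 in full: dim Z^1 = 78.
At an irreducible rho the centralizer of the image in sl_2 is 0, so the coboundary map sl_2 -> Z^1 is injective: dim B^1 = 3.
dim H^1 = 78 - 3 = 75, which is dim X.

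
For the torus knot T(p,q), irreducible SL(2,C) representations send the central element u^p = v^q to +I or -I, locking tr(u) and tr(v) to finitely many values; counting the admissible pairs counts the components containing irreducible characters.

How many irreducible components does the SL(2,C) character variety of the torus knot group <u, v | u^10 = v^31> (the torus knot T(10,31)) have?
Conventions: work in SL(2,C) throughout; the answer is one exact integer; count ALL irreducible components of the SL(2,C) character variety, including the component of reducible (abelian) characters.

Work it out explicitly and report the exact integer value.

136

For T(10,31): irreducibility forces the central element u^10 = v^31 to one of +I, -I.
This locks tr(u) to 2*cos(pi*alpha/10), alpha in 1..9, and tr(v) to 2*cos(pi*beta/31), beta in 1..30, on each component of irreducible characters.
Consistency of u^10 = (-1)^alpha I with v^31 = (-1)^beta I forces alpha = beta (mod 2).
Enumerate parity-matched pairs: 5*15 odd-odd plus 4*15 even-even gives 135.
Total: 135 irreducible-character components + 1 reducible (abelian) component = 136.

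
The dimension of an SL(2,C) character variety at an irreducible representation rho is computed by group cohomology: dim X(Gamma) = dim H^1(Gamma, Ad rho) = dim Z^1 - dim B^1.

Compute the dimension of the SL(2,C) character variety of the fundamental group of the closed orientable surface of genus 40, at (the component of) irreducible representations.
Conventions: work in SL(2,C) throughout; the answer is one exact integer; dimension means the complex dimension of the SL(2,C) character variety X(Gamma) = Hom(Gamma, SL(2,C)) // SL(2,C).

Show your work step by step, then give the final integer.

pi_1 of the closed genus-40 surface has 80 generators bound by the single product-of-commutators relator.
A cocycle assigns one sl_2 vector per generator subject to the relator condition d_2(z) = 0: dim of the unconstrained space is 3*2g = 240.
H^2 = coker(d_2) is dual to H^0 = 0 at irreducible rho (Poincare duality), so d_2 is onto: dim Z^1 = 237.
Coboundaries contribute dim B^1 = 3 (injective at irreducible rho).
Hence dim X = 237 - 3 = 234.

234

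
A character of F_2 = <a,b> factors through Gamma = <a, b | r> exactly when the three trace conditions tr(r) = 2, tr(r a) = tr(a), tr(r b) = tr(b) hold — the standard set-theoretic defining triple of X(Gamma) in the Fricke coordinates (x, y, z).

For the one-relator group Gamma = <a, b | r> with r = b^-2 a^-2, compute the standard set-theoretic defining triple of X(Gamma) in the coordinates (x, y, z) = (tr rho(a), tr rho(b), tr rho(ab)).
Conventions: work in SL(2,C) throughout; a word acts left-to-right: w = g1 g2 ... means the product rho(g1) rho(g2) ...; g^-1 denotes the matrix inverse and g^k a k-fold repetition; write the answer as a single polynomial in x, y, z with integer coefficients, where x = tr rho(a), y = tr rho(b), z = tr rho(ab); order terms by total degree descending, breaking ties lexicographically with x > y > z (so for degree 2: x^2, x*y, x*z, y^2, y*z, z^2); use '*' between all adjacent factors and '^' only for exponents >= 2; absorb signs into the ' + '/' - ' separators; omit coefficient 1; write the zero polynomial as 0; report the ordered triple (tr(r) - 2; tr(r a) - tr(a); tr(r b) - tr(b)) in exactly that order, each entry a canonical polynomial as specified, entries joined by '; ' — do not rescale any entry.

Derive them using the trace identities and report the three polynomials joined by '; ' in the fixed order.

x*y*z - x^2 - y^2; y*z - 2*x; x*z - 2*y

trace(b^-1) = trace(b) = y
use: trace(b^-1 a) = trace(a) * trace(b) - trace(a b) = x*y - z
use: trace(a^-1 b^-1) = trace(b^-1) * trace(a) - trace(b^-1 a) = z
use: trace(b^-1 a^-2) = trace(a^-1 b^-1) * trace(a) - trace(a^-1 b^-1 a) = x*z - y
use: trace(a^-2) = trace(a^-1) * trace(a) - trace(1) = x^2 - 2
trace(b^-2 a^-2) = trace(b^-1 a^-2) * trace(b) - trace(b^-1 a^-2 b) = x*y*z - x^2 - y^2 + 2
use: trace(b^-2 a^-1) = trace(a^-1 b^-1) * trace(b) - trace(a^-1)   [inverse elimination on b] = y*z - x
assemble the triple (trace(r) - 2; trace(r a) - x; trace(r b) - y)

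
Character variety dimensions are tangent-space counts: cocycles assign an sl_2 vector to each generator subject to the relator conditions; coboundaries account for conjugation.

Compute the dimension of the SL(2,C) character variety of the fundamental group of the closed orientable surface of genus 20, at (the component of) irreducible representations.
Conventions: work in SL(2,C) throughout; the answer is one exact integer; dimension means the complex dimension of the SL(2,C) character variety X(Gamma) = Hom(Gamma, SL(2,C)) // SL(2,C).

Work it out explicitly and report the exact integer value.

114

The genus-20 surface group: 2g = 40 generators, one relator prod [a_i, b_i].
Unconstrained cocycle data is one sl_2 vector per generator (120 dimensions), cut by the relator condition d_2(z) = 0.
At an irreducible rho, H^2 = coker(d_2) vanishes (Poincare duality: H^2 is dual to H^0 = invariants = 0), so d_2 is surjective onto sl_2 and dim Z^1 = 120 - 3 = 117.
As always at irreducible rho, dim B^1 = 3.
dim X = dim H^1 = 117 - 3 = 114.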